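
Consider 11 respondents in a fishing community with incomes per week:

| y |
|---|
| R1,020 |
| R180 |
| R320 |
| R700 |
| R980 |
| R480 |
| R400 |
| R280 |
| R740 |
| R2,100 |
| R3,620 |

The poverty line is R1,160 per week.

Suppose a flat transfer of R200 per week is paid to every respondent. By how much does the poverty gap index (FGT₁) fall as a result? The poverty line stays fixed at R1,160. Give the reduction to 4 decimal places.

0.1348

Before: below the line — R180, R280, R320, R400, R480, R700, R740, R980, R1,020; poverty gap index (FGT₁) = 0.418495.
After the R200 transfer: below the line — R380, R480, R520, R600, R680, R900, R940; poverty gap index (FGT₁) = 0.283699.
Reduction = 0.418495 − 0.283699 = 0.1348.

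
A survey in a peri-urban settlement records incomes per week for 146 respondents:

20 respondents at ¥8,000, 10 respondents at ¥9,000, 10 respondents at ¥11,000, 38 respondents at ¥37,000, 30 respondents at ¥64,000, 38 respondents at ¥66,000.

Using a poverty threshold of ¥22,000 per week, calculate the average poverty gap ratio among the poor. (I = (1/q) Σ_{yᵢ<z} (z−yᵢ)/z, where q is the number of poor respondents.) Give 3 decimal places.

0.591

Poor units: 20×¥8,000, 10×¥9,000, 10×¥11,000 (q = 40 of N = 146).
Shortfall ratios (z−y)/z: 0.6364 (×20), 0.5909 (×10), 0.5000 (×10); sum = 23.636364.
The income-gap ratio divides by q (the poor only): 23.636364 / 40 = 0.591.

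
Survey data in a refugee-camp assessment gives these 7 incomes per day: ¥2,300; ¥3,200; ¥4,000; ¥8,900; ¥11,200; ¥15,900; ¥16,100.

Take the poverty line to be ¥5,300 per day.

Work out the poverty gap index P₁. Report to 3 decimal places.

Incomes under z: ¥2,300, ¥3,200, ¥4,000 (q = 3 of N = 7).
Gap ratios (z−y)/z: (5300−2300)/5300 = 0.5660; (5300−3200)/5300 = 0.3962; (5300−4000)/5300 = 0.2453.
Sum of shortfalls = 1.207547; P₁ averages over all N: 1.207547 / 7 = 0.173.

0.173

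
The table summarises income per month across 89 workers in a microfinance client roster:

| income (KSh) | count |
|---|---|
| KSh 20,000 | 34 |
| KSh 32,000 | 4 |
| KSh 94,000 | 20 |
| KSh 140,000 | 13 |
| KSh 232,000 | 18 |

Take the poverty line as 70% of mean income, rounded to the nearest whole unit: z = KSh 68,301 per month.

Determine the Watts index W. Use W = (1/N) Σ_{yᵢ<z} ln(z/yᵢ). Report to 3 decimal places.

Below z: 34×KSh 20,000, 4×KSh 32,000 (q = 38 of N = 89).
Log shortfalls: ln(68301/20000) = 1.2282 (×34); ln(68301/32000) = 0.7582 (×4).
W = 44.791287 / 89 = 0.503.

0.503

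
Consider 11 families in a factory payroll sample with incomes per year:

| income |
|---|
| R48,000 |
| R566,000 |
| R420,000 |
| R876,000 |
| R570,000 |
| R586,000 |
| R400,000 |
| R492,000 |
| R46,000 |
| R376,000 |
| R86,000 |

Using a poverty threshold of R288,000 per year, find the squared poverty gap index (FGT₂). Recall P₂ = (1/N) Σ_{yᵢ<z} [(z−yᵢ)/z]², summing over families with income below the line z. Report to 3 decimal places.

Poor units: R46,000, R48,000, R86,000 (q = 3 of N = 11).
Normalized shortfalls: (288000−46000)/288000 = 0.8403; (288000−48000)/288000 = 0.8333; (288000−86000)/288000 = 0.7014.
Squared: 0.7061; 0.6944; 0.4919.
Sum = 1.892458; P₂ = 1.892458 / 11 = 0.172.

0.172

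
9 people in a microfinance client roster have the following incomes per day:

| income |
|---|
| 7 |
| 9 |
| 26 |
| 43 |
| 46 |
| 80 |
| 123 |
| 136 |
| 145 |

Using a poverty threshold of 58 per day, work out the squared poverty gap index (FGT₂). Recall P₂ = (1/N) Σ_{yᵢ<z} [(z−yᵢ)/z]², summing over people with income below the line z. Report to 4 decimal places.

0.2112

Poor units: 7, 9, 26, 43, 46 (q = 5 of N = 9).
Normalized shortfalls: (58−7)/58 = 0.8793; (58−9)/58 = 0.8448; (58−26)/58 = 0.5517; (58−43)/58 = 0.2586; (58−46)/58 = 0.2069.
Squared: 0.7732; 0.7137; 0.3044; 0.0669; 0.0428.
Sum = 1.901011; P₂ = 1.901011 / 9 = 0.2112.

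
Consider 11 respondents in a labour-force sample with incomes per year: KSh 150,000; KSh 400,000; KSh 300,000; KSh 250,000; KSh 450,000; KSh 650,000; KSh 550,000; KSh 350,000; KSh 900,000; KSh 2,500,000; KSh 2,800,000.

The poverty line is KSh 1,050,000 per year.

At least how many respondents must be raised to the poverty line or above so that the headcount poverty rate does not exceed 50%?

4

Currently q = 9 of N = 11 are below the line (H = 0.818).
A headcount ratio of at most 50% allows at most ⌊0.50 × 11⌋ = 5 poor respondents.
So at least 9 − 5 = 4 must be lifted.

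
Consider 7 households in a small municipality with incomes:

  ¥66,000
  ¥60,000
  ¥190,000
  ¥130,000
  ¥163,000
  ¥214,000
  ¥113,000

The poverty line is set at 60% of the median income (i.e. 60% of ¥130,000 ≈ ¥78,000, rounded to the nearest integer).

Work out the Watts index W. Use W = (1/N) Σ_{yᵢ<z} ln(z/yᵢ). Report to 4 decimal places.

Below z: ¥60,000, ¥66,000 (q = 2 of N = 7).
ln(z/y) terms: ln(78000/60000) = 0.2624; ln(78000/66000) = 0.1671.
W = 0.429418 / 7 = 0.0613.

0.0613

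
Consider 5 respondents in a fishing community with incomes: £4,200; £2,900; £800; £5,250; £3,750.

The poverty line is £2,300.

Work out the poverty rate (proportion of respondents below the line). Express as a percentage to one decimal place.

1 of the 5 respondents have income below £2,300.
H = 1/5 = 20.0%.

20.0%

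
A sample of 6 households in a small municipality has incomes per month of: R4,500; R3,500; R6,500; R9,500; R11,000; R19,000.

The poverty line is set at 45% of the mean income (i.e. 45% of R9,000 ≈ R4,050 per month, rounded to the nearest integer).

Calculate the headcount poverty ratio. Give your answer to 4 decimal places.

0.1667

1 of the 6 households have income below R4,050.
H = 1/6 = 0.1667.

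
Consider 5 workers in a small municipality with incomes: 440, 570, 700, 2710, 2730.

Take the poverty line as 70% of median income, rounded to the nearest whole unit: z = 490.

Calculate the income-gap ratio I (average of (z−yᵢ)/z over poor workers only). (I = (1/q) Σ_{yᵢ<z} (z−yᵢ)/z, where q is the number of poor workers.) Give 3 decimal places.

Poor units: 440 (q = 1 of N = 5).
Relative gaps: 0.1020; sum = 0.102041.
The income-gap ratio divides by q (the poor only): 0.102041 / 1 = 0.102.

0.102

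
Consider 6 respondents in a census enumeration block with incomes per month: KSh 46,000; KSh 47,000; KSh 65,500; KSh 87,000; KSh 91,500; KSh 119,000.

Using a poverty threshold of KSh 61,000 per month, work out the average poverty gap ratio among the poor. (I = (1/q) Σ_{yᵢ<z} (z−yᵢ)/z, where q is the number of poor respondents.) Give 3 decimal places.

Below the line: KSh 46,000, KSh 47,000 (q = 2 of N = 6).
Relative gaps: 0.2459, 0.2295; sum = 0.475410.
The income-gap ratio divides by q (the poor only): 0.475410 / 2 = 0.238.

0.238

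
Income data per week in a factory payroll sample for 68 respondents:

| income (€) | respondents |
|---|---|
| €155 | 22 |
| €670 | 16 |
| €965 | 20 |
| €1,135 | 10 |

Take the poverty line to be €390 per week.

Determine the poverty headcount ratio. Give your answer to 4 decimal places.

22 of the 68 respondents have income below €390.
H = 22/68 = 0.3235.

0.3235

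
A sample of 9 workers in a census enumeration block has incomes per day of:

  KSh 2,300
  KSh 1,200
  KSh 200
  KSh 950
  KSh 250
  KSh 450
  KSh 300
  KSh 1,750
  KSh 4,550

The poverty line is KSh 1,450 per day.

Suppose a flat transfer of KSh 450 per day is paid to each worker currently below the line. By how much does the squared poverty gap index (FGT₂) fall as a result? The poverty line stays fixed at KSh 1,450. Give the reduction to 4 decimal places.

Before: below the line — KSh 200, KSh 250, KSh 300, KSh 450, KSh 950, KSh 1,200; squared poverty gap index (FGT₂) = 0.297926.
After the KSh 450 transfer: below the line — KSh 650, KSh 700, KSh 750, KSh 900, KSh 1,400; squared poverty gap index (FGT₂) = 0.105562.
Reduction = 0.297926 − 0.105562 = 0.1924.

0.1924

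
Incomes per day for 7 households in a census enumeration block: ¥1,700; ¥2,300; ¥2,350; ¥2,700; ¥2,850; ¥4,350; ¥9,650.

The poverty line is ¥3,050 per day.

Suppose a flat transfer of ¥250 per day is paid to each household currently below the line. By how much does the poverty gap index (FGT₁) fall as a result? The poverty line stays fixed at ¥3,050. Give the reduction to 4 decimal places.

Before: below the line — ¥1,700, ¥2,300, ¥2,350, ¥2,700, ¥2,850; poverty gap index (FGT₁) = 0.156909.
After the ¥250 transfer: below the line — ¥1,950, ¥2,550, ¥2,600, ¥2,950; poverty gap index (FGT₁) = 0.100703.
Reduction = 0.156909 − 0.100703 = 0.0562.

0.0562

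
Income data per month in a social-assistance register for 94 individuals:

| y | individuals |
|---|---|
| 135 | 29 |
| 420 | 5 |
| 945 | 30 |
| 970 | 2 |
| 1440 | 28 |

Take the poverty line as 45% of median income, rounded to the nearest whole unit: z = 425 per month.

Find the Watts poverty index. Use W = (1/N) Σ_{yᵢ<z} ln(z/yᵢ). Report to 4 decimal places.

Below the line: 29×135, 5×420 (q = 34 of N = 94).
Log gaps: ln(425/135) = 1.1468 (×29); ln(425/420) = 0.0118 (×5).
W = 33.316790 / 94 = 0.3544.

0.3544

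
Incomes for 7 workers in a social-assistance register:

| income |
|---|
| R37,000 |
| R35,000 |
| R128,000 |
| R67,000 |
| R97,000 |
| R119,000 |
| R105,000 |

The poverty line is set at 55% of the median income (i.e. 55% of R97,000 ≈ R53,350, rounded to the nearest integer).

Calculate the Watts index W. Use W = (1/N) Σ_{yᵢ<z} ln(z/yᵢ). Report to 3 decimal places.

Below the line: R35,000, R37,000 (q = 2 of N = 7).
Log shortfalls: ln(53350/35000) = 0.4215; ln(53350/37000) = 0.3660.
W = 0.787482 / 7 = 0.112.

0.112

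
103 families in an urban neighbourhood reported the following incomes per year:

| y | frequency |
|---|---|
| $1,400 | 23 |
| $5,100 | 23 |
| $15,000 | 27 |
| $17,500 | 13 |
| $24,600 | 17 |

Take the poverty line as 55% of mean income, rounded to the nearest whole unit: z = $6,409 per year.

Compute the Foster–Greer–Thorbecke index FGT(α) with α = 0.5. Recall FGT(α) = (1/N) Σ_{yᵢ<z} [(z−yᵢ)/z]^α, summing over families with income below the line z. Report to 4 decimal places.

0.2983

Below the line: 23×$1,400, 23×$5,100 (q = 46 of N = 103).
Relative gaps: (6409−1400)/6409 = 0.7816 (×23); (6409−5100)/6409 = 0.2042 (×23).
Raised to α = 0.5: 0.88406 (×23); 0.45193 (×23).
Sum = 30.727790; FGT(0.5) = 30.727790 / 103 = 0.2983.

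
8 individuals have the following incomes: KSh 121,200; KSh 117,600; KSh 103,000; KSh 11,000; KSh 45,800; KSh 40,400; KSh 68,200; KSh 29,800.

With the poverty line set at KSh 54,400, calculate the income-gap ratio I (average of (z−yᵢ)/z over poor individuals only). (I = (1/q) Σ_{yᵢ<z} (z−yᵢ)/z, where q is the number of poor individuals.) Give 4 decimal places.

Below z: KSh 11,000, KSh 29,800, KSh 40,400, KSh 45,800 (q = 4 of N = 8).
Relative gaps: 0.7978, 0.4522, 0.2574, 0.1581; sum = 1.665441.
The income-gap ratio divides by q (the poor only): 1.665441 / 4 = 0.4164.

0.4164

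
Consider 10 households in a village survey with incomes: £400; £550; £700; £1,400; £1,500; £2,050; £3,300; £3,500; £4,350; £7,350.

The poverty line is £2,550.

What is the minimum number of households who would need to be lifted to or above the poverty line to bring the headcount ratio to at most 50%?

6 of the 10 households are poor, so H = 6/10 = 0.600.
A headcount ratio of at most 50% allows at most ⌊0.50 × 10⌋ = 5 poor households.
So at least 6 − 5 = 1 must be lifted.

1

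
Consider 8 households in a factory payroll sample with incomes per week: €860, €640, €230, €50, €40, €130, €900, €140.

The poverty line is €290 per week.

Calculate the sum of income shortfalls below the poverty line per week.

€860

Below z: €40, €50, €130, €140, €230 (q = 5 of N = 8).
Individual gaps: 290−40 = 250; 290−50 = 240; 290−130 = 160; 290−140 = 150; 290−230 = 60.
Aggregate gap = €860.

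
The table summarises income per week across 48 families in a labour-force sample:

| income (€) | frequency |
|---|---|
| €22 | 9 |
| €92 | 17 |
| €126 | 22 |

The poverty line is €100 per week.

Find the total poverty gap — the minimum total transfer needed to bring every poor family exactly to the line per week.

Poor units: 9×€22, 17×€92 (q = 26 of N = 48).
Individual gaps: 9×(100−22) = 702; 17×(100−92) = 136.
Aggregate gap = €838.

€838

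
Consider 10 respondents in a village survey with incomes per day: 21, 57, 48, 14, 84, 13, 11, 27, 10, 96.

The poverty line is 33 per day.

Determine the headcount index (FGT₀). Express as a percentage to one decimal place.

60.0%

6 of the 10 respondents have income below 33.
H = 6/10 = 60.0%.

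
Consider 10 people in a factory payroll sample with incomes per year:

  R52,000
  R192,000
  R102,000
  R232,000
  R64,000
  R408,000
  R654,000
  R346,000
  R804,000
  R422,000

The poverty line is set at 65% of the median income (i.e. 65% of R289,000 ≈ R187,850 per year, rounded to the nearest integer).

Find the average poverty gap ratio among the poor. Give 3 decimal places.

0.613

Below z: R52,000, R64,000, R102,000 (q = 3 of N = 10).
Relative gaps: 0.7232, 0.6593, 0.4570; sum = 1.839500.
I averages over the q = 3 poor units only: 1.839500 / 3 = 0.613.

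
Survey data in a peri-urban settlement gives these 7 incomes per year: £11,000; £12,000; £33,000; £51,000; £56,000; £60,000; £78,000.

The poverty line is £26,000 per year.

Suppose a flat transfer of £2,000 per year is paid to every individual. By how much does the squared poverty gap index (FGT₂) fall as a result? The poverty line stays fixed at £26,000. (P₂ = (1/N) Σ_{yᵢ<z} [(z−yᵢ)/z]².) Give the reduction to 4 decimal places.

Before: below the line — £11,000, £12,000; squared poverty gap index (FGT₂) = 0.088969.
After the £2,000 transfer: below the line — £13,000, £14,000; squared poverty gap index (FGT₂) = 0.066145.
Reduction = 0.088969 − 0.066145 = 0.0228.

0.0228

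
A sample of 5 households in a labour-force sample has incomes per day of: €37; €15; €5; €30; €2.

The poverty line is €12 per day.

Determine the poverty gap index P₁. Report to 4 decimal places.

Poor units: €2, €5 (q = 2 of N = 5).
Normalized shortfalls: (12−2)/12 = 0.8333; (12−5)/12 = 0.5833.
Sum of shortfalls = 1.416667; P₁ averages over all N: 1.416667 / 5 = 0.2833.

0.2833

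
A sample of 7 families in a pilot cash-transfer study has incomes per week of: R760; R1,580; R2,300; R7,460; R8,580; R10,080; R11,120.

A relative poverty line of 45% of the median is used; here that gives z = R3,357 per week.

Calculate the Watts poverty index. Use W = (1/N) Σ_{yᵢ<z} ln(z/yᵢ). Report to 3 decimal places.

0.374

Below z: R760, R1,580, R2,300 (q = 3 of N = 7).
ln(z/y) terms: ln(3357/760) = 1.4855; ln(3357/1580) = 0.7536; ln(3357/2300) = 0.3781.
W = 2.617246 / 7 = 0.374.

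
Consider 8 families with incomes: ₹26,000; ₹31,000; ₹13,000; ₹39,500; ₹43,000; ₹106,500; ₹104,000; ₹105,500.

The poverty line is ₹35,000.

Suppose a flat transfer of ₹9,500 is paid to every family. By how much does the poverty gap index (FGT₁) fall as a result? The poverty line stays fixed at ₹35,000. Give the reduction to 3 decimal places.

Before: below the line — ₹13,000, ₹26,000, ₹31,000; poverty gap index (FGT₁) = 0.12500.
After the ₹9,500 transfer: below the line — ₹22,500; poverty gap index (FGT₁) = 0.04464.
Reduction = 0.12500 − 0.04464 = 0.080.

0.080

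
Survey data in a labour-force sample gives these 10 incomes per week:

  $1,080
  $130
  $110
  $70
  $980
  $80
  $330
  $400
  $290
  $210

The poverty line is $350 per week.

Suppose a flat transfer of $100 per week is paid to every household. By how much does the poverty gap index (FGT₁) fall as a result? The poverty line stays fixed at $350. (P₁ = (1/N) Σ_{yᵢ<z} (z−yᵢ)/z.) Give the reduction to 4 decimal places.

0.1657

Before: below the line — $70, $80, $110, $130, $210, $290, $330; poverty gap index (FGT₁) = 0.351429.
After the $100 transfer: below the line — $170, $180, $210, $230, $310; poverty gap index (FGT₁) = 0.185714.
Reduction = 0.351429 − 0.185714 = 0.1657.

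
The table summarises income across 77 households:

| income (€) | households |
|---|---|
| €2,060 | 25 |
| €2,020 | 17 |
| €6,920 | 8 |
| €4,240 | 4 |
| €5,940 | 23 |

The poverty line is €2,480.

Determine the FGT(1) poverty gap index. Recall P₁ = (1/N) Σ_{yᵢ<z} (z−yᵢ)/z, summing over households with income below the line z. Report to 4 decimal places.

Below the line: 17×€2,020, 25×€2,060 (q = 42 of N = 77).
Gap ratios (z−y)/z: (2480−2020)/2480 = 0.1855 (×17); (2480−2060)/2480 = 0.1694 (×25).
Σ = 7.387097. Dividing by the full population N = 77 gives P₁ = 0.0959.

0.0959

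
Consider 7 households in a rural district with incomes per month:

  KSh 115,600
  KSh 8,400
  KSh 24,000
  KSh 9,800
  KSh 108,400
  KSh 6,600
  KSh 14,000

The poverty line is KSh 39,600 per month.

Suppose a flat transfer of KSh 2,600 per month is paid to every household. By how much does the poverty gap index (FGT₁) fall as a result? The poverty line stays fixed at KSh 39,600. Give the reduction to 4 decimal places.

Before: below the line — KSh 6,600, KSh 8,400, KSh 9,800, KSh 14,000, KSh 24,000; poverty gap index (FGT₁) = 0.487734.
After the KSh 2,600 transfer: below the line — KSh 9,200, KSh 11,000, KSh 12,400, KSh 16,600, KSh 26,600; poverty gap index (FGT₁) = 0.440837.
Reduction = 0.487734 − 0.440837 = 0.0469.

0.0469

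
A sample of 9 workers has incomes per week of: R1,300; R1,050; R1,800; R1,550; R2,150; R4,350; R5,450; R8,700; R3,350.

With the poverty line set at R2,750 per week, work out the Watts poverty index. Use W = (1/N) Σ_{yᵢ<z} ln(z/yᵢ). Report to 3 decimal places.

Below z: R1,050, R1,300, R1,550, R1,800, R2,150 (q = 5 of N = 9).
ln(z/y) terms: ln(2750/1050) = 0.9628; ln(2750/1300) = 0.7492; ln(2750/1550) = 0.5733; ln(2750/1800) = 0.4238; ln(2750/2150) = 0.2461.
W = 2.955341 / 9 = 0.328.

0.328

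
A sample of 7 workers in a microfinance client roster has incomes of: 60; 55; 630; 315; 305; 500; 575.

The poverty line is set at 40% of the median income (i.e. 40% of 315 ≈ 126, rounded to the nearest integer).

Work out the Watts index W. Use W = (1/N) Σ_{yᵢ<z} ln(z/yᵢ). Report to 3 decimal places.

Below the line: 55, 60 (q = 2 of N = 7).
ln(z/y) terms: ln(126/55) = 0.8289; ln(126/60) = 0.7419.
W = 1.570886 / 7 = 0.224.

0.224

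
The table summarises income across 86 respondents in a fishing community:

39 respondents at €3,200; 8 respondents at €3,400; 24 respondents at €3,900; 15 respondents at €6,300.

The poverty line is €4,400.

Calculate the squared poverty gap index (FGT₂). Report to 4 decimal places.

0.0421

Poor units: 39×€3,200, 8×€3,400, 24×€3,900 (q = 71 of N = 86).
Normalized shortfalls: (4400−3200)/4400 = 0.2727 (×39); (4400−3400)/4400 = 0.2273 (×8); (4400−3900)/4400 = 0.1136 (×24).
Squared: 0.0744 (×39); 0.0517 (×8); 0.0129 (×24).
Sum = 3.623967; P₂ = 3.623967 / 86 = 0.0421.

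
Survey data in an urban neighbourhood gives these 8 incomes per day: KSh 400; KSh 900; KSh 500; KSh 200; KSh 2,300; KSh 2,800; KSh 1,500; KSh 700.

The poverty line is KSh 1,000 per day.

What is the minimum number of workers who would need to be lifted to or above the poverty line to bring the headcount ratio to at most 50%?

Currently q = 5 of N = 8 are below the line (H = 0.625).
A headcount ratio of at most 50% allows at most ⌊0.50 × 8⌋ = 4 poor workers.
So at least 5 − 4 = 1 must be lifted.

1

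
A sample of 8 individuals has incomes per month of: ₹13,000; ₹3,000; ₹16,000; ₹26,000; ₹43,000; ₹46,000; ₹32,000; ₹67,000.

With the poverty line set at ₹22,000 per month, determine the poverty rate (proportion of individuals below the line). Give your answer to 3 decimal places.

3 of the 8 individuals have income below ₹22,000.
H = 3/8 = 0.375.

0.375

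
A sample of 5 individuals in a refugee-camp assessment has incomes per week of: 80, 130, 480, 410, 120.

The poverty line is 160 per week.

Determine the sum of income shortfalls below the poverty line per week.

Below z: 80, 120, 130 (q = 3 of N = 5).
Individual gaps: 160−80 = 80; 160−120 = 40; 160−130 = 30.
Aggregate gap = 150.

150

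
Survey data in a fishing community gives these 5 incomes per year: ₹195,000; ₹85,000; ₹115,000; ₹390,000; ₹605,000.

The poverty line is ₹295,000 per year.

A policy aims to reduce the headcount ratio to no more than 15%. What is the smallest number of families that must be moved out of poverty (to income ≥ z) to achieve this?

3 of the 5 families are poor, so H = 3/5 = 0.600.
A headcount ratio of at most 15% allows at most ⌊0.15 × 5⌋ = 0 poor families.
So at least 3 − 0 = 3 must be lifted.

3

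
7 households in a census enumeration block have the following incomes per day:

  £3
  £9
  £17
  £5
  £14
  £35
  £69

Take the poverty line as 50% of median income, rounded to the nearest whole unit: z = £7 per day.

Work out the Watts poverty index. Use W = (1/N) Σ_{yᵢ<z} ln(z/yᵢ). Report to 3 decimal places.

0.169

Incomes under z: £3, £5 (q = 2 of N = 7).
Log shortfalls: ln(7/3) = 0.8473; ln(7/5) = 0.3365.
W = 1.183770 / 7 = 0.169.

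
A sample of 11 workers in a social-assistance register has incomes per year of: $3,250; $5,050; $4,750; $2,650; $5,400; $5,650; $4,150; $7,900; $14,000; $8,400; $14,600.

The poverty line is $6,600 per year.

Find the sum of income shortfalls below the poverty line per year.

Below z: $2,650, $3,250, $4,150, $4,750, $5,050, $5,400, $5,650 (q = 7 of N = 11).
Individual gaps: 6600−2650 = 3950; 6600−3250 = 3350; 6600−4150 = 2450; 6600−4750 = 1850; 6600−5050 = 1550; 6600−5400 = 1200; 6600−5650 = 950.
Aggregate gap = $15,300.

$15,300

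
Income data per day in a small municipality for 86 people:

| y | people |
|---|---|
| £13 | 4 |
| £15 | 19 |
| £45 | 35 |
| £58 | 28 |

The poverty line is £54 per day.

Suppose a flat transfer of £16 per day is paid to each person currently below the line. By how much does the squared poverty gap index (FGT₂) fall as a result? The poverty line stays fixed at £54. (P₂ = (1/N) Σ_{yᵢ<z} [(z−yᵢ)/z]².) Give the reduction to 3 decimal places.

0.103

Before: below the line — 4×£13, 19×£15, 35×£45; squared poverty gap index (FGT₂) = 0.15336.
After the £16 transfer: below the line — 4×£29, 19×£31; squared poverty gap index (FGT₂) = 0.05005.
Reduction = 0.15336 − 0.05005 = 0.103.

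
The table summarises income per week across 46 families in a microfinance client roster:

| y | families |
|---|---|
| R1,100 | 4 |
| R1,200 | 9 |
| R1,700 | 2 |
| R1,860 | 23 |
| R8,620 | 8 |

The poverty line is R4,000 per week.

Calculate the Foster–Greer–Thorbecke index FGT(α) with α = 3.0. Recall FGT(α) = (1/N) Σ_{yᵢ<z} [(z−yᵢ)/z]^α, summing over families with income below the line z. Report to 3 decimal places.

Below the line: 4×R1,100, 9×R1,200, 2×R1,700, 23×R1,860 (q = 38 of N = 46).
Relative gaps: (4000−1100)/4000 = 0.7250 (×4); (4000−1200)/4000 = 0.7000 (×9); (4000−1700)/4000 = 0.5750 (×2); (4000−1860)/4000 = 0.5350 (×23).
Raised to α = 3.0: 0.38108 (×4); 0.34300 (×9); 0.19011 (×2); 0.15313 (×23).
Sum = 8.513530; FGT(3.0) = 8.513530 / 46 = 0.185.

0.185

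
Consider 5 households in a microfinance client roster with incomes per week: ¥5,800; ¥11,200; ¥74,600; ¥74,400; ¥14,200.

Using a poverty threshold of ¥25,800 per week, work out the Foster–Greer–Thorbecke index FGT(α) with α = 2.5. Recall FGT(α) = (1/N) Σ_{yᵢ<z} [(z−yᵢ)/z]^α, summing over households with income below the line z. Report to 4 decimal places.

0.1811

Below z: ¥5,800, ¥11,200, ¥14,200 (q = 3 of N = 5).
Relative gaps: (25800−5800)/25800 = 0.7752; (25800−11200)/25800 = 0.5659; (25800−14200)/25800 = 0.4496.
Raised to α = 2.5: 0.52909; 0.24090; 0.13555.
Sum = 0.905532; FGT(2.5) = 0.905532 / 5 = 0.1811.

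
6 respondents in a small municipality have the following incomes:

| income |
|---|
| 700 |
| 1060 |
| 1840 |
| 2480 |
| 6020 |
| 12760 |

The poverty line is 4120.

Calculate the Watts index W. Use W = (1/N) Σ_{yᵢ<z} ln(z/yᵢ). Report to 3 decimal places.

0.741

Below the line: 700, 1060, 1840, 2480 (q = 4 of N = 6).
Log gaps: ln(4120/700) = 1.7725; ln(4120/1060) = 1.3576; ln(4120/1840) = 0.8061; ln(4120/2480) = 0.5076.
W = 4.443795 / 6 = 0.741.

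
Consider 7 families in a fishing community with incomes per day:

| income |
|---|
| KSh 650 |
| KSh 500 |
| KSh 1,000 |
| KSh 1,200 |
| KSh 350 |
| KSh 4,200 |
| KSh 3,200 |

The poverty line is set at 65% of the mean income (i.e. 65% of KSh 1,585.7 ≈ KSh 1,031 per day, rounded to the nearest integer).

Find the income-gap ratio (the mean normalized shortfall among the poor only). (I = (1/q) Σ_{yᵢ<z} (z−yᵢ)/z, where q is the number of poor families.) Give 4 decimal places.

Incomes under z: KSh 350, KSh 500, KSh 650, KSh 1,000 (q = 4 of N = 7).
Shortfall ratios (z−y)/z: 0.6605, 0.5150, 0.3695, 0.0301; sum = 1.575170.
The income-gap ratio divides by q (the poor only): 1.575170 / 4 = 0.3938.

0.3938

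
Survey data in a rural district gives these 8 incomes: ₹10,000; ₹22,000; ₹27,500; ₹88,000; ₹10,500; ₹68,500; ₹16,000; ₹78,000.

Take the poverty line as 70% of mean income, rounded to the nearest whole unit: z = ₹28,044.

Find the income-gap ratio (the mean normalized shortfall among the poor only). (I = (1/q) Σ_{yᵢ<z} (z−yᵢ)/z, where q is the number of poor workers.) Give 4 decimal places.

0.3867

Below z: ₹10,000, ₹10,500, ₹16,000, ₹22,000, ₹27,500 (q = 5 of N = 8).
Shortfall ratios (z−y)/z: 0.6434, 0.6256, 0.4295, 0.2155, 0.0194; sum = 1.933390.
I averages over the q = 5 poor units only: 1.933390 / 5 = 0.3867.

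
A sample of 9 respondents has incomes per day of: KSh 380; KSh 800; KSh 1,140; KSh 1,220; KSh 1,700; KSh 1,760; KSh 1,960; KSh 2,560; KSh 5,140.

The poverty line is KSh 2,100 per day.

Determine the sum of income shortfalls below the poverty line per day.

KSh 5,740

Below the line: KSh 380, KSh 800, KSh 1,140, KSh 1,220, KSh 1,700, KSh 1,760, KSh 1,960 (q = 7 of N = 9).
Individual gaps: 2100−380 = 1720; 2100−800 = 1300; 2100−1140 = 960; 2100−1220 = 880; 2100−1700 = 400; 2100−1760 = 340; 2100−1960 = 140.
Aggregate gap = KSh 5,740.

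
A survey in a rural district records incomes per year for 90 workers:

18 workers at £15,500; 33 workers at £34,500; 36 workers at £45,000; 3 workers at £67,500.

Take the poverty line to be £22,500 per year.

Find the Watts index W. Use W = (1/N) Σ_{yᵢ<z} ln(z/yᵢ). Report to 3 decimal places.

0.075

Poor units: 18×£15,500 (q = 18 of N = 90).
Log shortfalls: ln(22500/15500) = 0.3727 (×18).
W = 6.708155 / 90 = 0.075.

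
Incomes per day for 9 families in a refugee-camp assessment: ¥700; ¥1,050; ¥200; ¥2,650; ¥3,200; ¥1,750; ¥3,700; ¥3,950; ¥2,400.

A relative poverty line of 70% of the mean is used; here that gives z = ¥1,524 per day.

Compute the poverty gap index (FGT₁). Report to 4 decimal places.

0.1912

Poor units: ¥200, ¥700, ¥1,050 (q = 3 of N = 9).
Gap ratios (z−y)/z: (1524−200)/1524 = 0.8688; (1524−700)/1524 = 0.5407; (1524−1050)/1524 = 0.3110.
Sum of shortfalls = 1.720472; P₁ averages over all N: 1.720472 / 9 = 0.1912.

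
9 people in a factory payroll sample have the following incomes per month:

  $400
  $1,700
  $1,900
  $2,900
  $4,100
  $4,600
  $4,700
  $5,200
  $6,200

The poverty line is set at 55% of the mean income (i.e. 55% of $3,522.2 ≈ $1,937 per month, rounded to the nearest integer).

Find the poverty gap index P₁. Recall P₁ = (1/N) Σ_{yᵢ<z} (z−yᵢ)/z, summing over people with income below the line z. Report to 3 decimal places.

Incomes under z: $400, $1,700, $1,900 (q = 3 of N = 9).
Relative gaps: (1937−400)/1937 = 0.7935; (1937−1700)/1937 = 0.1224; (1937−1900)/1937 = 0.0191.
Sum of shortfalls = 0.934951; P₁ averages over all N: 0.934951 / 9 = 0.104.

0.104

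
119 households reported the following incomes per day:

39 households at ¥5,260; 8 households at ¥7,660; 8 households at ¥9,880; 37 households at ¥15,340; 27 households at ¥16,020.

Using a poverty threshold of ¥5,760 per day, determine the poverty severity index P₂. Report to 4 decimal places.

0.0025

Below z: 39×¥5,260 (q = 39 of N = 119).
Shortfall ratios: (5760−5260)/5760 = 0.0868 (×39).
Squared: 0.0075 (×39).
Sum = 0.293873; P₂ = 0.293873 / 119 = 0.0025.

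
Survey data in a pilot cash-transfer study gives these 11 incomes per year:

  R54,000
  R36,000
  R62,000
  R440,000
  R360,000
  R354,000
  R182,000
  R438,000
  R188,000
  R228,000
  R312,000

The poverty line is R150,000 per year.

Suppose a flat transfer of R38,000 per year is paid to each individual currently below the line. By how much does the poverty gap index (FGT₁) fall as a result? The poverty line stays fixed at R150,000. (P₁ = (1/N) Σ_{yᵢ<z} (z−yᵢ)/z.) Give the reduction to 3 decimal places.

0.069

Before: below the line — R36,000, R54,000, R62,000; poverty gap index (FGT₁) = 0.18061.
After the R38,000 transfer: below the line — R74,000, R92,000, R100,000; poverty gap index (FGT₁) = 0.11152.
Reduction = 0.18061 − 0.11152 = 0.069.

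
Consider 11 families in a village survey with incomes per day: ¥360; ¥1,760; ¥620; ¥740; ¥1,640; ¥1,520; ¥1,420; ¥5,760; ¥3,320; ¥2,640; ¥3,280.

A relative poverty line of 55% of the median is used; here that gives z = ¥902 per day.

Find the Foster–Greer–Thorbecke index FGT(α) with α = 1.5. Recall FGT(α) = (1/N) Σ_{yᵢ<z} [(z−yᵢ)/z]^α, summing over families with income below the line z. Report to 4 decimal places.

0.0652

Incomes under z: ¥360, ¥620, ¥740 (q = 3 of N = 11).
Normalized shortfalls: (902−360)/902 = 0.6009; (902−620)/902 = 0.3126; (902−740)/902 = 0.1796.
Raised to α = 1.5: 0.46579; 0.17481; 0.07611.
Sum = 0.716712; FGT(1.5) = 0.716712 / 11 = 0.0652.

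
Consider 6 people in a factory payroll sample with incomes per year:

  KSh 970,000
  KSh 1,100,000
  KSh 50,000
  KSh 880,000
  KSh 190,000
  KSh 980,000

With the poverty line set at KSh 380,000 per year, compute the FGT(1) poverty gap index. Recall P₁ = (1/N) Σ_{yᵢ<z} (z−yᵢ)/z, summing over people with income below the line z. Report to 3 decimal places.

Incomes under z: KSh 50,000, KSh 190,000 (q = 2 of N = 6).
Gap ratios (z−y)/z: (380000−50000)/380000 = 0.8684; (380000−190000)/380000 = 0.5000.
Σ = 1.368421. Dividing by the full population N = 6 gives P₁ = 0.228.

0.228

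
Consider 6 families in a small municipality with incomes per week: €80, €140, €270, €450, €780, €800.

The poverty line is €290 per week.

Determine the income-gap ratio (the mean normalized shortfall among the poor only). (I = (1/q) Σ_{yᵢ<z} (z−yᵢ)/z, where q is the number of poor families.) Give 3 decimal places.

0.437

Below z: €80, €140, €270 (q = 3 of N = 6).
Shortfall ratios (z−y)/z: 0.7241, 0.5172, 0.0690; sum = 1.310345.
I averages over the q = 3 poor units only: 1.310345 / 3 = 0.437.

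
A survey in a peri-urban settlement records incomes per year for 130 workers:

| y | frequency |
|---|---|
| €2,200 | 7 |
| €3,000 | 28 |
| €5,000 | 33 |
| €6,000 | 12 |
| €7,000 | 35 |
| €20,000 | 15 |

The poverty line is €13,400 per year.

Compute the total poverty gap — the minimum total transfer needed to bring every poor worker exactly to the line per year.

€959,600

Poor units: 7×€2,200, 28×€3,000, 33×€5,000, 12×€6,000, 35×€7,000 (q = 115 of N = 130).
Individual gaps: 7×(13400−2200) = 78400; 28×(13400−3000) = 291200; 33×(13400−5000) = 277200; 12×(13400−6000) = 88800; 35×(13400−7000) = 224000.
Aggregate gap = €959,600.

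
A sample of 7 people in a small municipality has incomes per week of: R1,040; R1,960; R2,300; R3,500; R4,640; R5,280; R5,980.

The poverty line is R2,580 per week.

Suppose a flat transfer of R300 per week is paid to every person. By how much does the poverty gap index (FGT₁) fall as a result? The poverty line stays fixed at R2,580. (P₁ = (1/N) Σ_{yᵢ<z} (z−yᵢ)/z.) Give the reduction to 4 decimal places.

Before: below the line — R1,040, R1,960, R2,300; poverty gap index (FGT₁) = 0.135105.
After the R300 transfer: below the line — R1,340, R2,260; poverty gap index (FGT₁) = 0.086379.
Reduction = 0.135105 − 0.086379 = 0.0487.

0.0487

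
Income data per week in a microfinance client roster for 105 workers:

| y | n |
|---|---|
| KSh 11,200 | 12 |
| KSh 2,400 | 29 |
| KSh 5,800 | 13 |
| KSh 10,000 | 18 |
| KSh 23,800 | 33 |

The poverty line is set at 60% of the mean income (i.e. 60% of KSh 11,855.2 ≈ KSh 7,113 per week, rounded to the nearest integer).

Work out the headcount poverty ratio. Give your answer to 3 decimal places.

0.400

42 of the 105 workers have income below KSh 7,113.
H = 42/105 = 0.400.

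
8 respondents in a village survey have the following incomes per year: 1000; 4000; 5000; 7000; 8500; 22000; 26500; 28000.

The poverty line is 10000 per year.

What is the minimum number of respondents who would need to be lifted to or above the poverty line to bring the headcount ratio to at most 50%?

1

5 of the 8 respondents are poor, so H = 5/8 = 0.625.
A headcount ratio of at most 50% allows at most ⌊0.50 × 8⌋ = 4 poor respondents.
So at least 5 − 4 = 1 must be lifted.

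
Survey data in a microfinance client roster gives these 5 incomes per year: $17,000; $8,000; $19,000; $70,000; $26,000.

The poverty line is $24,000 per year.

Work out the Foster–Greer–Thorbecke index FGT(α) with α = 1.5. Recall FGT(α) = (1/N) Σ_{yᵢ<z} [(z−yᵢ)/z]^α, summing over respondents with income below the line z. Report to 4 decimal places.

Poor units: $8,000, $17,000, $19,000 (q = 3 of N = 5).
Normalized shortfalls: (24000−8000)/24000 = 0.6667; (24000−17000)/24000 = 0.2917; (24000−19000)/24000 = 0.2083.
Raised to α = 1.5: 0.54433; 0.15752; 0.09509.
Sum = 0.796940; FGT(1.5) = 0.796940 / 5 = 0.1594.

0.1594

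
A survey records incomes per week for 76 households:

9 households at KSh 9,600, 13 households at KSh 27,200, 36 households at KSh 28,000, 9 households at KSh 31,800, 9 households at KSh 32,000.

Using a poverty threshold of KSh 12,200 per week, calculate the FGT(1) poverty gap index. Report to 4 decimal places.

0.0252

Poor units: 9×KSh 9,600 (q = 9 of N = 76).
Gap ratios (z−y)/z: (12200−9600)/12200 = 0.2131 (×9).
Σ = 1.918033. Dividing by the full population N = 76 gives P₁ = 0.0252.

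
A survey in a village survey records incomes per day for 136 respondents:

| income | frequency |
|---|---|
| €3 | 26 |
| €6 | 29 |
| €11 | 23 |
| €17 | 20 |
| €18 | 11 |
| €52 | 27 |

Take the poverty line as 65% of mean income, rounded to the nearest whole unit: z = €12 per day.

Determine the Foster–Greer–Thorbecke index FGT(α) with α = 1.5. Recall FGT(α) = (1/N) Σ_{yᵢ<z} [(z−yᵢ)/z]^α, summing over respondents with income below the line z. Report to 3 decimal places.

Incomes under z: 26×€3, 29×€6, 23×€11 (q = 78 of N = 136).
Gap ratios (z−y)/z: (12−3)/12 = 0.7500 (×26); (12−6)/12 = 0.5000 (×29); (12−11)/12 = 0.0833 (×23).
Raised to α = 1.5: 0.64952 (×26); 0.35355 (×29); 0.02406 (×23).
Sum = 27.693838; FGT(1.5) = 27.693838 / 136 = 0.204.

0.204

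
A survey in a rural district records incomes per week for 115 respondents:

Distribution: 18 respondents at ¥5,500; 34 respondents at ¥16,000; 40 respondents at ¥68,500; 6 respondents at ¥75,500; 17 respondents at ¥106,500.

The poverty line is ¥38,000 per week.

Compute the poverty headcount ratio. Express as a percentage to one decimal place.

52 of the 115 respondents have income below ¥38,000.
H = 52/115 = 45.2%.

45.2%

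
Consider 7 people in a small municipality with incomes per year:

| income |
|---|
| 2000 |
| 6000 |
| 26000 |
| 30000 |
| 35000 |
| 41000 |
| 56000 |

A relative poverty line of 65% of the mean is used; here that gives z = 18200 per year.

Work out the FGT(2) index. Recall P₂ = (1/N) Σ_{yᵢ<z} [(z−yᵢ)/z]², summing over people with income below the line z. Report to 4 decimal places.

Poor units: 2000, 6000 (q = 2 of N = 7).
Shortfall ratios: (18200−2000)/18200 = 0.8901; (18200−6000)/18200 = 0.6703.
Squared: 0.7923; 0.4493.
Sum = 1.241637; P₂ = 1.241637 / 7 = 0.1774.

0.1774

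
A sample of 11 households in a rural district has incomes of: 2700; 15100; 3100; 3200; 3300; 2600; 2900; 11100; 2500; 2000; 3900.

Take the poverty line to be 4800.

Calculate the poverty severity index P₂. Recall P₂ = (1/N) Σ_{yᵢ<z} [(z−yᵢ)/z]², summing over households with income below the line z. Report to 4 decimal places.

0.1361

Below z: 2000, 2500, 2600, 2700, 2900, 3100, 3200, 3300, 3900 (q = 9 of N = 11).
Relative gaps: (4800−2000)/4800 = 0.5833; (4800−2500)/4800 = 0.4792; (4800−2600)/4800 = 0.4583; (4800−2700)/4800 = 0.4375; (4800−2900)/4800 = 0.3958; (4800−3100)/4800 = 0.3542; (4800−3200)/4800 = 0.3333; (4800−3300)/4800 = 0.3125; (4800−3900)/4800 = 0.1875.
Squared: 0.3403; 0.2296; 0.2101; 0.1914; 0.1567; 0.1254; 0.1111; 0.0977; 0.0352.
Sum = 1.497396; P₂ = 1.497396 / 11 = 0.1361.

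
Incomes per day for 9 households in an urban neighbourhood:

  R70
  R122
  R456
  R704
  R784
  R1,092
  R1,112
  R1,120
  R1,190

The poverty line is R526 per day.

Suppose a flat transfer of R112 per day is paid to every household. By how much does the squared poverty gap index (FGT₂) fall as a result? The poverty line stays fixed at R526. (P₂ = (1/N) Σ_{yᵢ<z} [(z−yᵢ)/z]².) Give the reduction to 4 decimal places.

0.0693

Before: below the line — R70, R122, R456; squared poverty gap index (FGT₂) = 0.151020.
After the R112 transfer: below the line — R182, R234; squared poverty gap index (FGT₂) = 0.081764.
Reduction = 0.151020 − 0.081764 = 0.0693.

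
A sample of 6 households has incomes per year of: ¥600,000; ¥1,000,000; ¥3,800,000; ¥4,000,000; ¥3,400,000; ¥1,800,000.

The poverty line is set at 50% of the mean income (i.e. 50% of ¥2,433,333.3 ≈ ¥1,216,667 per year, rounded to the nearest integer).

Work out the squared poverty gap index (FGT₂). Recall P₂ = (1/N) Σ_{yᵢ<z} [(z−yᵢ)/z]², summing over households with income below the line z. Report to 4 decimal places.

Below z: ¥600,000, ¥1,000,000 (q = 2 of N = 6).
Normalized shortfalls: (1216667−600000)/1216667 = 0.5068; (1216667−1000000)/1216667 = 0.1781.
Squared: 0.2569; 0.0317.
Sum = 0.288610; P₂ = 0.288610 / 6 = 0.0481.

0.0481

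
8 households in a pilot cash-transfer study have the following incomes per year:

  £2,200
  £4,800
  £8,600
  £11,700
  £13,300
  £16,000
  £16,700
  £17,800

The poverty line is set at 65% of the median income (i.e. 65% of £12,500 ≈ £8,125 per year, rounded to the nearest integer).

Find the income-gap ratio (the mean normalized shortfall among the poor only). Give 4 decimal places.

0.5692

Below the line: £2,200, £4,800 (q = 2 of N = 8).
Shortfall ratios (z−y)/z: 0.7292, 0.4092; sum = 1.138462.
I averages over the q = 2 poor units only: 1.138462 / 2 = 0.5692.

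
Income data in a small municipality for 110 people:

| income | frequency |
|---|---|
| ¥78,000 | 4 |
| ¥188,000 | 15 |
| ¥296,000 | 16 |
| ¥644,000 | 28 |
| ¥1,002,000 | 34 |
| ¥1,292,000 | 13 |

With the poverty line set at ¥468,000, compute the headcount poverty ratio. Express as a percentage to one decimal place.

31.8%

35 of the 110 people have income below ¥468,000.
H = 35/110 = 31.8%.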